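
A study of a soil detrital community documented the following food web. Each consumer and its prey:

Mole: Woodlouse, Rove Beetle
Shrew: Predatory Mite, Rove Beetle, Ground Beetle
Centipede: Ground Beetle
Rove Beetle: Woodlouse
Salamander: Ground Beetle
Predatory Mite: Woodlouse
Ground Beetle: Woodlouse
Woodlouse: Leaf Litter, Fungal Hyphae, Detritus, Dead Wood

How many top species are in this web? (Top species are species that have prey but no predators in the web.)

4

Top species (has prey, but nothing eats it): Centipede, Shrew, Mole, Salamander.
Count: 4.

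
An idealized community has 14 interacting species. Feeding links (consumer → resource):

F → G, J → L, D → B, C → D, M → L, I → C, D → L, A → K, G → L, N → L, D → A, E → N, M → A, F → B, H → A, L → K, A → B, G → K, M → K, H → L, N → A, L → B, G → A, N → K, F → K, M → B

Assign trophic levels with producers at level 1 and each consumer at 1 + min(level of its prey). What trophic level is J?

B is a producer → level 1.
L eats B → level 2.
J eats L → level 3.
No prey of J is below level 2, so 3 is the minimum.

Trophic level 3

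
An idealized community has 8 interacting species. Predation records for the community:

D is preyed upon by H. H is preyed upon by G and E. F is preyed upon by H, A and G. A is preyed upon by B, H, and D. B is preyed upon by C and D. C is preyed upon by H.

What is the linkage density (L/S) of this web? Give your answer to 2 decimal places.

L/S = 1.50

There are L = 12 links among S = 8 species.
L/S = 12/8 = 1.5000 ≈ 1.50.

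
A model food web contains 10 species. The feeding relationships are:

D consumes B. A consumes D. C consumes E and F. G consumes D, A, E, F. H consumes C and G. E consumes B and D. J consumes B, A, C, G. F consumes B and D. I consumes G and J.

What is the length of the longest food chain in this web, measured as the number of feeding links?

5 links

One longest chain: B → D → E → G → J → I.
It has 6 species and 5 links.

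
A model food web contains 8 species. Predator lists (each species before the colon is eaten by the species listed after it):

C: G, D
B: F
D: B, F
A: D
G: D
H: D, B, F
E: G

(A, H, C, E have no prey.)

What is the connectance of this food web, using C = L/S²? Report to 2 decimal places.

The web has S = 8 species and L = 11 feeding links.
C = L / S² = 11 / 64 = 0.1719 ≈ 0.17.

C = 0.17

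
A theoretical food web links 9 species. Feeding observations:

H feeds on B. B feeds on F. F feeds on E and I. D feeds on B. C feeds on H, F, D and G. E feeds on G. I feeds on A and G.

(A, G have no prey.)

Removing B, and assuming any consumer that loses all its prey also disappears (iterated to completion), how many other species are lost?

Remove B.
Round 1: H (all prey gone), D (all prey gone) → extinct.
No further losses. Total secondary extinctions: 2.

2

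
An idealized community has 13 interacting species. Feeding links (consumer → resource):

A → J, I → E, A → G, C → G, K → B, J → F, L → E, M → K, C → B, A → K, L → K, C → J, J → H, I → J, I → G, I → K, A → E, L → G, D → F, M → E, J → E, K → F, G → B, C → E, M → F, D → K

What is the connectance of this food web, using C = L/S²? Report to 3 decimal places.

C = 0.154

The web has S = 13 species and L = 26 feeding links.
C = L / S² = 26 / 169 = 0.1538 ≈ 0.154.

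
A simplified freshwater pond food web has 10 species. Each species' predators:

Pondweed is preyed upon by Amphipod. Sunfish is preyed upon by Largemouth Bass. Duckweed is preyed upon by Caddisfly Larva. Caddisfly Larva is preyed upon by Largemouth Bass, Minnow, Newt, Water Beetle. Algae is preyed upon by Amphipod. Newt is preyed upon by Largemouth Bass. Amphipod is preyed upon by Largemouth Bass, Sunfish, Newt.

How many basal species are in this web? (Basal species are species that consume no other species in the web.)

3

Basal species (no prey listed): Pondweed, Algae, Duckweed.
Count: 3.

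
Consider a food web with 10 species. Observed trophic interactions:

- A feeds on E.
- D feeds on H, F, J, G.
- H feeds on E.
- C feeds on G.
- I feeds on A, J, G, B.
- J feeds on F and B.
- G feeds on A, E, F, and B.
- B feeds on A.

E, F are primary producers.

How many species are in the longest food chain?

One longest chain: E → A → B → J → I.
It has 5 species and 4 links.

5 species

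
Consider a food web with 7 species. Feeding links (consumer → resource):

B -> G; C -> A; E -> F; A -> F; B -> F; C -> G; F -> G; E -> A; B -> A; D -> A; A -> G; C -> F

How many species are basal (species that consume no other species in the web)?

Basal species (no prey listed): G.
Count: 1.

1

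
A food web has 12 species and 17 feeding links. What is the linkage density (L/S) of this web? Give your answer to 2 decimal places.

L/S = 1.42

There are L = 17 links among S = 12 species.
L/S = 17/12 = 1.4167 ≈ 1.42.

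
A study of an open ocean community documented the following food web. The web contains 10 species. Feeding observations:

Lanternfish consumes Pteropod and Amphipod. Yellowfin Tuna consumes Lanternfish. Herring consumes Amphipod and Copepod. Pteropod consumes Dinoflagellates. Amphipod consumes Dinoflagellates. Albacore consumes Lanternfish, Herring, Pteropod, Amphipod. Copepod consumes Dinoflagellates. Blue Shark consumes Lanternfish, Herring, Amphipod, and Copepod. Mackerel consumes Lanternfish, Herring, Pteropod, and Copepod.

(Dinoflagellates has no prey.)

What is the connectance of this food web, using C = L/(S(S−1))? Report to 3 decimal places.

C = 0.222

The web has S = 10 species and L = 20 feeding links.
C = L / (S(S−1)) = 20 / 90 = 0.2222 ≈ 0.222.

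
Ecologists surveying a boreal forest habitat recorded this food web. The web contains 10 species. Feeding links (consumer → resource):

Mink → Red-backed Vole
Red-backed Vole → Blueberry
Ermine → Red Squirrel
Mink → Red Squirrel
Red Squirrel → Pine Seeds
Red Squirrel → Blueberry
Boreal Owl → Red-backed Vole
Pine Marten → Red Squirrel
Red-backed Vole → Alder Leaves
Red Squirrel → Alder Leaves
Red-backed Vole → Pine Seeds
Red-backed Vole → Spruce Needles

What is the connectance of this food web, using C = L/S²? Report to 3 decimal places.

C = 0.120

The web has S = 10 species and L = 12 feeding links.
C = L / S² = 12 / 100 = 0.1200 ≈ 0.120.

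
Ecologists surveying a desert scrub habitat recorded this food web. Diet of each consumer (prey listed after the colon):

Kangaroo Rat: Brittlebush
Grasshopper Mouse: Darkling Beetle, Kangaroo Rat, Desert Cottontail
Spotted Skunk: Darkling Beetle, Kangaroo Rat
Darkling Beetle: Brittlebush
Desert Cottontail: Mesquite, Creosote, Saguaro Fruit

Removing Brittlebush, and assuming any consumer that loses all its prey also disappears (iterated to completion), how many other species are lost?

3

Remove Brittlebush.
Round 1: Darkling Beetle (all prey gone), Kangaroo Rat (all prey gone) → extinct.
Round 2: Spotted Skunk (all prey gone) → extinct.
No further losses. Total secondary extinctions: 3.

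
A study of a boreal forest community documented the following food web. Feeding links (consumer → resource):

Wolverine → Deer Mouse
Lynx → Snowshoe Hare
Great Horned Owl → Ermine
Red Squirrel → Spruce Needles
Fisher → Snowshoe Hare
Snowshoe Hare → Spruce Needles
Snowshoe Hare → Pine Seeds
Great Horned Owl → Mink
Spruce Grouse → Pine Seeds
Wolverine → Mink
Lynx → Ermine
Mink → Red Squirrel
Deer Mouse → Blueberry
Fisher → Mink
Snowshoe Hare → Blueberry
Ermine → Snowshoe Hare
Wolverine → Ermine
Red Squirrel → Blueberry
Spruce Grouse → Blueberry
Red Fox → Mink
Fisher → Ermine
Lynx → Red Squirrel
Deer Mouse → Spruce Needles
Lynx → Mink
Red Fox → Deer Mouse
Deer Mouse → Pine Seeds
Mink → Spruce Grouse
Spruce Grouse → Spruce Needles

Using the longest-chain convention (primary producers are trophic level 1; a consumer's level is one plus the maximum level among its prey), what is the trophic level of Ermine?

Blueberry is a producer → level 1.
Snowshoe Hare eats Blueberry (level 1); other prey at levels: Spruce Needles 1, Pine Seeds 1 → level 2.
Ermine eats Snowshoe Hare → level 3.

Trophic level 3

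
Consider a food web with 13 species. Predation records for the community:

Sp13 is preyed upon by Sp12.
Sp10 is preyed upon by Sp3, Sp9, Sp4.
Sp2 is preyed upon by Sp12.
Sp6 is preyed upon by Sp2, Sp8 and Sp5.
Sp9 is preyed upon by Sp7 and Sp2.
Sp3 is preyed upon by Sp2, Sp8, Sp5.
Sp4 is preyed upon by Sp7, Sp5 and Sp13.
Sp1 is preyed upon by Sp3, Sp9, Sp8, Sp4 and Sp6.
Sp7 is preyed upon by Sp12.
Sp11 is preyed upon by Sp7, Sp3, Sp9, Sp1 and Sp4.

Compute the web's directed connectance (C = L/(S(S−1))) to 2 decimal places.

C = 0.17

The web has S = 13 species and L = 27 feeding links.
C = L / (S(S−1)) = 27 / 156 = 0.1731 ≈ 0.17.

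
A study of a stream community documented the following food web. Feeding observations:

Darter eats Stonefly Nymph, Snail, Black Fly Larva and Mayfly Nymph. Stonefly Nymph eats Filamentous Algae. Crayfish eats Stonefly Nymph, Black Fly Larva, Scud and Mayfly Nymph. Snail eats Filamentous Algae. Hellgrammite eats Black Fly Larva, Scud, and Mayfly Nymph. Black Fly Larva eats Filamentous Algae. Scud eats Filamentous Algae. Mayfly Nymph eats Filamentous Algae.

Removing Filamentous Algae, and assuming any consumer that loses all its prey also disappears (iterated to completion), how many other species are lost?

8

Remove Filamentous Algae.
Round 1: Snail (all prey gone), Black Fly Larva (all prey gone), Mayfly Nymph (all prey gone), Stonefly Nymph (all prey gone), Scud (all prey gone) → extinct.
Round 2: Hellgrammite (all prey gone), Crayfish (all prey gone), Darter (all prey gone) → extinct.
No further losses. Total secondary extinctions: 8.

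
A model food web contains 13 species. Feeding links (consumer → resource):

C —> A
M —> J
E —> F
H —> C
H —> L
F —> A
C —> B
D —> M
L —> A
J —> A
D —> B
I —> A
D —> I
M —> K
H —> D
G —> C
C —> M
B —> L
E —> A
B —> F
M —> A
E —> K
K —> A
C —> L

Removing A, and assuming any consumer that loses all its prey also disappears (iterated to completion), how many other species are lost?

Remove A.
Round 1: I (all prey gone), L (all prey gone), F (all prey gone), J (all prey gone), K (all prey gone) → extinct.
Round 2: B (all prey gone), M (all prey gone), E (all prey gone) → extinct.
Round 3: D (all prey gone), C (all prey gone) → extinct.
Round 4: H (all prey gone), G (all prey gone) → extinct.
No further losses. Total secondary extinctions: 12.

12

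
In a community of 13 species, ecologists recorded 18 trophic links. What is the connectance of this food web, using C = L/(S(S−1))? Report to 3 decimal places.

C = 0.115

The web has S = 13 species and L = 18 feeding links.
C = L / (S(S−1)) = 18 / 156 = 0.1154 ≈ 0.115.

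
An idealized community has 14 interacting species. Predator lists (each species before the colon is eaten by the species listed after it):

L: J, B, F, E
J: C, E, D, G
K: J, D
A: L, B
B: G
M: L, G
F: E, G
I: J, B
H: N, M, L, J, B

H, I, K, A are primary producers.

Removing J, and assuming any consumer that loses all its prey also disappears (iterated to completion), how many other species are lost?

Remove J.
Round 1: C (all prey gone) → extinct.
No further losses. Total secondary extinctions: 1.

1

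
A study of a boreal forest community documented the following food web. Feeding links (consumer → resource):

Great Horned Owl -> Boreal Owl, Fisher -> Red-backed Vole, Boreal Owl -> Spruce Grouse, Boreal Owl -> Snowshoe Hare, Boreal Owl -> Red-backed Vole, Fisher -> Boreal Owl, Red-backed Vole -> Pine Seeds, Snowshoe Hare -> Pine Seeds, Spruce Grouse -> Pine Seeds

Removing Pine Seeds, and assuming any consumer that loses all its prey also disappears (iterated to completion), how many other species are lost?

6

Remove Pine Seeds.
Round 1: Snowshoe Hare (all prey gone), Spruce Grouse (all prey gone), Red-backed Vole (all prey gone) → extinct.
Round 2: Boreal Owl (all prey gone) → extinct.
Round 3: Fisher (all prey gone), Great Horned Owl (all prey gone) → extinct.
No further losses. Total secondary extinctions: 6.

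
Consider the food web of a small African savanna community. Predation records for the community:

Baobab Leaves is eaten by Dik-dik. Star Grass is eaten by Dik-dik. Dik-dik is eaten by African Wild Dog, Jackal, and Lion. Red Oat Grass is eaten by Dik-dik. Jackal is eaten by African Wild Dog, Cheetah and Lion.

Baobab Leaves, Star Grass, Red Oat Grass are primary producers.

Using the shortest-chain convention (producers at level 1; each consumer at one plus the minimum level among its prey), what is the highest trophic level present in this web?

4

Producers (level 1): Baobab Leaves, Star Grass, Red Oat Grass.
Following each consumer down to its lowest-level prey: Baobab Leaves → Dik-dik → Jackal → Cheetah (levels 1 through 4).
All prey of Cheetah (Jackal 3) are at level 3 or above, so Cheetah is at level 1 + 3 = 4.
Every consumer has at least one prey at level 3 or below, so none exceeds level 4.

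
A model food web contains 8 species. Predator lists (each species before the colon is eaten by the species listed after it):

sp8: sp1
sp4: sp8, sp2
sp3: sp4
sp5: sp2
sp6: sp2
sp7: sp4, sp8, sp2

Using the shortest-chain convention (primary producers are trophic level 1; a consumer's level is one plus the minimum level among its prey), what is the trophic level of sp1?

Trophic level 3

sp7 is a producer → level 1.
sp8 eats sp7 → level 2.
sp1 eats sp8 → level 3.
No prey of sp1 is below level 2, so 3 is the minimum.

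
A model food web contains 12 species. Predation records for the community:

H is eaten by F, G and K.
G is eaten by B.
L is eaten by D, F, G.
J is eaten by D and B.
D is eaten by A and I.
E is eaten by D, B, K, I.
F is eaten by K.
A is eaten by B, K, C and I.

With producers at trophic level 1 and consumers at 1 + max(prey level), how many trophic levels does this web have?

4

Producers (level 1): L, J, E, H.
L → D → A → K gives K level 4.
No species has a prey at level 4, so no species reaches level 5.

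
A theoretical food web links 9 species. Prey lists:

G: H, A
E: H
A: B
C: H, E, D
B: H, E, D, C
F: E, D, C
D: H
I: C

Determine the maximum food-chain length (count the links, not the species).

One longest chain: H → E → C → B → A → G.
It has 6 species and 5 links.

5 links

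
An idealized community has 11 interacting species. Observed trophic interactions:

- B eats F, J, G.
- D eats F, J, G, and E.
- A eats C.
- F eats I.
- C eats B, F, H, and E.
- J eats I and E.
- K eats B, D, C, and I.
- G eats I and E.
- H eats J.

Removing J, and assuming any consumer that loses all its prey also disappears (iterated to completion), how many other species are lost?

Remove J.
Round 1: H (all prey gone) → extinct.
No further losses. Total secondary extinctions: 1.

1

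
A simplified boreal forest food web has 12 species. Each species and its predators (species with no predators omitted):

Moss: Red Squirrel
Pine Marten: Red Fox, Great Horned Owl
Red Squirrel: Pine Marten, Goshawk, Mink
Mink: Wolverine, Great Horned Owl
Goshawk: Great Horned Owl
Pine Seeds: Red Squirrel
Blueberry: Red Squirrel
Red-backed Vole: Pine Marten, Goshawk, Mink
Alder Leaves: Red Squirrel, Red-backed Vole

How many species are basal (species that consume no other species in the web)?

4

Basal species (no prey listed): Alder Leaves, Moss, Blueberry, Pine Seeds.
Count: 4.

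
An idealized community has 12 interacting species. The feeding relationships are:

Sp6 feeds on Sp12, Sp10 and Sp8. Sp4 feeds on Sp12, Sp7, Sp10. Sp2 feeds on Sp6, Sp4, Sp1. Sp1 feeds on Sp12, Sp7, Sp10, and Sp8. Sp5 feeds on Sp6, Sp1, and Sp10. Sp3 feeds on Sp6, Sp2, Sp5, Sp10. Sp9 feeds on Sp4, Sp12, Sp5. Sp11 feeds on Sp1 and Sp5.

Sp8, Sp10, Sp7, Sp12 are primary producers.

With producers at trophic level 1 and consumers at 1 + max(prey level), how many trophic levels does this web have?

4

Producers (level 1): Sp8, Sp10, Sp7, Sp12.
Sp8 → Sp6 → Sp2 → Sp3 gives Sp3 level 4.
No species has a prey at level 4, so no species reaches level 5.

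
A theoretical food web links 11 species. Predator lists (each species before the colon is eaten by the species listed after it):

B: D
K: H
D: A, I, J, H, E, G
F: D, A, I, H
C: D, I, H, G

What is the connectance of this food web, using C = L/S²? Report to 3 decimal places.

The web has S = 11 species and L = 16 feeding links.
C = L / S² = 16 / 121 = 0.1322 ≈ 0.132.

C = 0.132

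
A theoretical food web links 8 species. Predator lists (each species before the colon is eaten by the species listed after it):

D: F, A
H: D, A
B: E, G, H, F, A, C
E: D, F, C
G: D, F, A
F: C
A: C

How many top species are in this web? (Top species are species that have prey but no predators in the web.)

Top species (has prey, but nothing eats it): C.
Count: 1.

1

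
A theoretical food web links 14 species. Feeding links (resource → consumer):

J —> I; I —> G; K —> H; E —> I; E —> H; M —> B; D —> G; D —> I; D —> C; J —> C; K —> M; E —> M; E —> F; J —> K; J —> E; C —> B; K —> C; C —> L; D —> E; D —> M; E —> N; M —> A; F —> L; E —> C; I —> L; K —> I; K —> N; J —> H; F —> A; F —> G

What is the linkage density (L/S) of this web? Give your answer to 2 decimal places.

L/S = 2.14

There are L = 30 links among S = 14 species.
L/S = 30/14 = 2.1429 ≈ 2.14.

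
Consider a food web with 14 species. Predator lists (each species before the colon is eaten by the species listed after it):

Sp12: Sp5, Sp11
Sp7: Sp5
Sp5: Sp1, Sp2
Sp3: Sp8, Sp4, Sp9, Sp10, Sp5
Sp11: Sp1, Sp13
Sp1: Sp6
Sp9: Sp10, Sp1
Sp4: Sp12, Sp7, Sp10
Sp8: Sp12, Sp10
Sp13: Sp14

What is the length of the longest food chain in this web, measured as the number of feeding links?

5 links

One longest chain: Sp3 → Sp8 → Sp12 → Sp11 → Sp13 → Sp14.
It has 6 species and 5 links.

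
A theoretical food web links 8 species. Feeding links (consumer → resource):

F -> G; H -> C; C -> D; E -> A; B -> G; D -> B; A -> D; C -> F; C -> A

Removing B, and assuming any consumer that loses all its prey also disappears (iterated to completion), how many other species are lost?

3

Remove B.
Round 1: D (all prey gone) → extinct.
Round 2: A (all prey gone) → extinct.
Round 3: E (all prey gone) → extinct.
No further losses. Total secondary extinctions: 3.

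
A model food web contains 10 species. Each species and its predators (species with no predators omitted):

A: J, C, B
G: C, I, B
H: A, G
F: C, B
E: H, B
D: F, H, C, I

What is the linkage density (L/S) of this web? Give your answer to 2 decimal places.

L/S = 1.60

There are L = 16 links among S = 10 species.
L/S = 16/10 = 1.6000 ≈ 1.60.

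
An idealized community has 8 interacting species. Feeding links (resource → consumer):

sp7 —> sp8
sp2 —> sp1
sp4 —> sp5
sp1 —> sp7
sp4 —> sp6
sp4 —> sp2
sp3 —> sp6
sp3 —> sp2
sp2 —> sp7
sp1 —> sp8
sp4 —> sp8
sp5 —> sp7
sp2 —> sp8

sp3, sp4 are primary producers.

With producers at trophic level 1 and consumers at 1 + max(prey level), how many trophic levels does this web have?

Producers (level 1): sp3, sp4.
sp3 → sp2 → sp1 → sp7 → sp8 gives sp8 level 5.
No species has a prey at level 5, so no species reaches level 6.

5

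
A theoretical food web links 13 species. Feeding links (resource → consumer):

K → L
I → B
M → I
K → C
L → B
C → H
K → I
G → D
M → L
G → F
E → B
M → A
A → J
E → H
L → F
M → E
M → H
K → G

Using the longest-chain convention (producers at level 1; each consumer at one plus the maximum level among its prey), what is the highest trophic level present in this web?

3

Producers (level 1): K, M.
M → A → J gives J level 3.
No species has a prey at level 3, so no species reaches level 4.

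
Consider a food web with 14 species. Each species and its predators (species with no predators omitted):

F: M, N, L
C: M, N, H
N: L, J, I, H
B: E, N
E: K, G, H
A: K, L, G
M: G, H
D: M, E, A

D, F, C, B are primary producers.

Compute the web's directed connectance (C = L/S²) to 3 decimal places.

The web has S = 14 species and L = 23 feeding links.
C = L / S² = 23 / 196 = 0.1173 ≈ 0.117.

C = 0.117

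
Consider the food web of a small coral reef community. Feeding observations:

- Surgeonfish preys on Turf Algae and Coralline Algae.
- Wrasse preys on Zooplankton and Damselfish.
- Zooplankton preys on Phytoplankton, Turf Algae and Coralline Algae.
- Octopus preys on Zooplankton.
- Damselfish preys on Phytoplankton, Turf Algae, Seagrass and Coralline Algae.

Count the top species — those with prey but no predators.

Top species (has prey, but nothing eats it): Surgeonfish, Octopus, Wrasse.
Count: 3.

3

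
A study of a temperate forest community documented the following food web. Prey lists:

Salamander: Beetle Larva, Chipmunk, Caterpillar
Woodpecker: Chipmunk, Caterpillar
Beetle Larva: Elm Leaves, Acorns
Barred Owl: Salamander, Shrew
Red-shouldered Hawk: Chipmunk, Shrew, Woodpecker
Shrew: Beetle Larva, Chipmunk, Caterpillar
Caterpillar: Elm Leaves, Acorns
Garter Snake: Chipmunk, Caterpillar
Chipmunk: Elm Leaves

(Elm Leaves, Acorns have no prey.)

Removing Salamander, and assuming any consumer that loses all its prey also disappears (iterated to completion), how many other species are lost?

Remove Salamander.
Every predator of it retains at least one other prey: Barred Owl still has Shrew.
No consumer loses all prey, so no secondary extinctions occur.

0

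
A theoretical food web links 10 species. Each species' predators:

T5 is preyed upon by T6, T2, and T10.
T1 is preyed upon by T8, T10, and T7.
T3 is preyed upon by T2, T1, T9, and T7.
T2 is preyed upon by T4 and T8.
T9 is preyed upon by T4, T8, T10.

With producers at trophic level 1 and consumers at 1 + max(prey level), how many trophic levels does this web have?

3

Producers (level 1): T3, T5.
T3 → T1 → T10 gives T10 level 3.
No species has a prey at level 3, so no species reaches level 4.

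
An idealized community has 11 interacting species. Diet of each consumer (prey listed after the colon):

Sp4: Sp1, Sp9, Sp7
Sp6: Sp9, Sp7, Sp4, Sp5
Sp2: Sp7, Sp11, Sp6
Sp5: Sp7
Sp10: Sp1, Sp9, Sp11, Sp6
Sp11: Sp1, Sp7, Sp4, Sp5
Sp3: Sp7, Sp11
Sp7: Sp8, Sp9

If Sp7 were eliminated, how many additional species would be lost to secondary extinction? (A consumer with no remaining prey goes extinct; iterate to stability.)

Remove Sp7.
Round 1: Sp5 (all prey gone) → extinct.
No further losses. Total secondary extinctions: 1.

1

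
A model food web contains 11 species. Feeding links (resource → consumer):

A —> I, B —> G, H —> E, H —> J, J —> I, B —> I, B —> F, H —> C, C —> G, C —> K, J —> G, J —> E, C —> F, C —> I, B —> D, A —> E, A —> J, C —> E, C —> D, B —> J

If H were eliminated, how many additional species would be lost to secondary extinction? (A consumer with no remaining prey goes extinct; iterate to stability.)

Remove H.
Round 1: C (all prey gone) → extinct.
Round 2: K (all prey gone) → extinct.
No further losses. Total secondary extinctions: 2.

2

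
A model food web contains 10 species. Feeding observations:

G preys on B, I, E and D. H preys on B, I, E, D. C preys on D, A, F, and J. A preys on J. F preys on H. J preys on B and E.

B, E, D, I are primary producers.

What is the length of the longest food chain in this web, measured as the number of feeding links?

3 links

One longest chain: B → J → A → C.
It has 4 species and 3 links.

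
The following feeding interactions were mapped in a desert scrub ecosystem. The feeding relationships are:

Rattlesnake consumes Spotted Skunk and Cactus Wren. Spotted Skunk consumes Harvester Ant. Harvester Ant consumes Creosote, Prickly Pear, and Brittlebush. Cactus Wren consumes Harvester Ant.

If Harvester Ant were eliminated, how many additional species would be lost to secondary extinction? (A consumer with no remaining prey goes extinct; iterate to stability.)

3

Remove Harvester Ant.
Round 1: Spotted Skunk (all prey gone), Cactus Wren (all prey gone) → extinct.
Round 2: Rattlesnake (all prey gone) → extinct.
No further losses. Total secondary extinctions: 3.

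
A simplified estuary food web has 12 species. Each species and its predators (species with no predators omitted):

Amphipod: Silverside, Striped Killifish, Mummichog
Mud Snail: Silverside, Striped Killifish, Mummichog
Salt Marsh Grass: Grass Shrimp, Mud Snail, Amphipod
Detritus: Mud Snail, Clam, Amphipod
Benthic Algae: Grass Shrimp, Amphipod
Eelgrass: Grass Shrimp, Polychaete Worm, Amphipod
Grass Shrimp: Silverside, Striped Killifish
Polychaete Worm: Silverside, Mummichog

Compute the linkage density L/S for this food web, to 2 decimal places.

There are L = 21 links among S = 12 species.
L/S = 21/12 = 1.7500 ≈ 1.75.

L/S = 1.75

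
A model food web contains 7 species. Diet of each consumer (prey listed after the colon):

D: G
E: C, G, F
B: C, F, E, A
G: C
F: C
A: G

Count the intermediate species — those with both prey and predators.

4

Intermediate species (has both prey and predators): G, F, E, A.
Count: 4.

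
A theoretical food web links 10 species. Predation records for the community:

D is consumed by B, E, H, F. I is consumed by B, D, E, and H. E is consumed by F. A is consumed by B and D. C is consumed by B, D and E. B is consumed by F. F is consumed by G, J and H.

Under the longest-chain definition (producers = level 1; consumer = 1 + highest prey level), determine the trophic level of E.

Trophic level 3

C is a producer → level 1.
D eats C (level 1); other prey at levels: A 1, I 1 → level 2.
E eats D (level 2); other prey at levels: C 1, I 1 → level 3.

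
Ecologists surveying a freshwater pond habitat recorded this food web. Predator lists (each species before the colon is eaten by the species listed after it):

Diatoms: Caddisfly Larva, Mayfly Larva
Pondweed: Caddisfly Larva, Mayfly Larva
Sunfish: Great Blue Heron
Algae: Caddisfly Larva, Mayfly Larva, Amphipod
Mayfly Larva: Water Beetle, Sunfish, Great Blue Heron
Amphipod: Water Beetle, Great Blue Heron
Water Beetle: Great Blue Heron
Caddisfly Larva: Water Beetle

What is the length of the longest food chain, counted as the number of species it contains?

4 species

One longest chain: Algae → Caddisfly Larva → Water Beetle → Great Blue Heron.
It has 4 species and 3 links.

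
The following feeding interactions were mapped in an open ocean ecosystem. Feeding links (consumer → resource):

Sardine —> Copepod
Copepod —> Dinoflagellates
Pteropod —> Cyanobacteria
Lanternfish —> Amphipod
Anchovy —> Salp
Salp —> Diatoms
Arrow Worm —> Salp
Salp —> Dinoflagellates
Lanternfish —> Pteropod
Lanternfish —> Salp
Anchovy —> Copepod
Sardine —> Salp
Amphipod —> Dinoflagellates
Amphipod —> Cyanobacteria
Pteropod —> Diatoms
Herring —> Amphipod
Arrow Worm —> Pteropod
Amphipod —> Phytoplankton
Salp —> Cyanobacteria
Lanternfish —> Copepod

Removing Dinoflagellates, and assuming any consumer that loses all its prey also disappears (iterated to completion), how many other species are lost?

1

Remove Dinoflagellates.
Round 1: Copepod (all prey gone) → extinct.
No further losses. Total secondary extinctions: 1.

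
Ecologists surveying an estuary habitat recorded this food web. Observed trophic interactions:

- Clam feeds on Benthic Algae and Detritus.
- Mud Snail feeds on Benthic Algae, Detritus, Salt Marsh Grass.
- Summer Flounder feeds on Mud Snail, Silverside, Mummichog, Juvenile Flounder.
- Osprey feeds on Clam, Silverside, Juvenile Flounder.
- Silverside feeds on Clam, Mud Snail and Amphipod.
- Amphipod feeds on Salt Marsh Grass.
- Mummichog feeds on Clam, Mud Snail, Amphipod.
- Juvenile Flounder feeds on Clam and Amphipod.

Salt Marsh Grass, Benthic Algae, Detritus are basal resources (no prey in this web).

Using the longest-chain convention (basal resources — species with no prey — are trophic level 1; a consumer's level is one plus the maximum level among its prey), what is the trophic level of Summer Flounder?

Benthic Algae has no prey (basal) → level 1.
Clam eats Benthic Algae (level 1); other prey at levels: Detritus 1 → level 2.
Mummichog eats Clam (level 2); other prey at levels: Amphipod 2, Mud Snail 2 → level 3.
Summer Flounder eats Mummichog (level 3); other prey at levels: Mud Snail 2, Silverside 3, Juvenile Flounder 3 → level 4.

Trophic level 4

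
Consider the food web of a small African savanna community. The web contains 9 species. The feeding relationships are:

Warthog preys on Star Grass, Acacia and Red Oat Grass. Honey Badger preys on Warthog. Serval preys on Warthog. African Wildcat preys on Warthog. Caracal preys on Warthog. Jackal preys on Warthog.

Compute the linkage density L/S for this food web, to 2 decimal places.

There are L = 8 links among S = 9 species.
L/S = 8/9 = 0.8889 ≈ 0.89.

L/S = 0.89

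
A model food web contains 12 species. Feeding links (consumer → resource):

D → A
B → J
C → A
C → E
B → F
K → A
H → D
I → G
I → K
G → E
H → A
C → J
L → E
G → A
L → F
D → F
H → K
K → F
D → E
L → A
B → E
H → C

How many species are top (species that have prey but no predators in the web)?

4

Top species (has prey, but nothing eats it): L, B, I, H.
Count: 4.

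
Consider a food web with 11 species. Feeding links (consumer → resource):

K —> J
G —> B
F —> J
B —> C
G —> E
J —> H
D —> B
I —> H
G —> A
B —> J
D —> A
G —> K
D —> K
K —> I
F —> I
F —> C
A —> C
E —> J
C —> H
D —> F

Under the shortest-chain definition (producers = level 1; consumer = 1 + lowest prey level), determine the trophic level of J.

H is a producer → level 1.
J eats H → level 2.

Trophic level 2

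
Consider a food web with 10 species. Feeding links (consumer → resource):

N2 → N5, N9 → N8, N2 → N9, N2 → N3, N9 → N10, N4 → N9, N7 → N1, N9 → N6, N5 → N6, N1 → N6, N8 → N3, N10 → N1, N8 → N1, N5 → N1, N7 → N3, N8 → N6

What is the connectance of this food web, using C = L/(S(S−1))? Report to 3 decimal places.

C = 0.178

The web has S = 10 species and L = 16 feeding links.
C = L / (S(S−1)) = 16 / 90 = 0.1778 ≈ 0.178.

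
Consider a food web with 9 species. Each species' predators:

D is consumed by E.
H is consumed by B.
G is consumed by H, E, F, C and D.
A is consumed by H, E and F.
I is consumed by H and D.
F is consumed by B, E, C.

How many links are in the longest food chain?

One longest chain: G → H → B.
It has 3 species and 2 links.

2 links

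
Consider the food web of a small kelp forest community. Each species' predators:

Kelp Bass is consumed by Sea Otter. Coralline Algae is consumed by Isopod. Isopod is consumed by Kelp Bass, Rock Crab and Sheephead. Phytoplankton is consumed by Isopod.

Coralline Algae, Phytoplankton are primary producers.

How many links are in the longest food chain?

3 links

One longest chain: Coralline Algae → Isopod → Kelp Bass → Sea Otter.
It has 4 species and 3 links.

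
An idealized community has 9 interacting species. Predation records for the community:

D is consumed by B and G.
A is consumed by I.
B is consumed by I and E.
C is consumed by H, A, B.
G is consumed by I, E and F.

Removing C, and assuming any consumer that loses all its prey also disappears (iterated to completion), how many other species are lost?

2

Remove C.
Round 1: H (all prey gone), A (all prey gone) → extinct.
No further losses. Total secondary extinctions: 2.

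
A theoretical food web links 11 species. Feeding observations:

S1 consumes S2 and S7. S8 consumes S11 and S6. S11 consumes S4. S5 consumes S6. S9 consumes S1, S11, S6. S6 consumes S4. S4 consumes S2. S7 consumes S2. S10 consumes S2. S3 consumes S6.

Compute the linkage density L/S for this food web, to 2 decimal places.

There are L = 14 links among S = 11 species.
L/S = 14/11 = 1.2727 ≈ 1.27.

L/S = 1.27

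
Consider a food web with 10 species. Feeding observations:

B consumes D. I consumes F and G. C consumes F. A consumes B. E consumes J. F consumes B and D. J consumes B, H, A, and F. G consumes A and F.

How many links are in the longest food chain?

One longest chain: D → B → A → G → I.
It has 5 species and 4 links.

4 links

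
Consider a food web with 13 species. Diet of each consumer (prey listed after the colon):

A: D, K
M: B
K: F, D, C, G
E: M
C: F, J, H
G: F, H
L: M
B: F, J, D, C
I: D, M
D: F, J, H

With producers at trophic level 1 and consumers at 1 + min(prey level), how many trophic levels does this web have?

Producers (level 1): F, J, H.
Following each consumer down to its lowest-level prey: F → B → M → E (levels 1 through 4).
All prey of E (M 3) are at level 3 or above, so E is at level 1 + 3 = 4.
Every consumer has at least one prey at level 3 or below, so none exceeds level 4.

4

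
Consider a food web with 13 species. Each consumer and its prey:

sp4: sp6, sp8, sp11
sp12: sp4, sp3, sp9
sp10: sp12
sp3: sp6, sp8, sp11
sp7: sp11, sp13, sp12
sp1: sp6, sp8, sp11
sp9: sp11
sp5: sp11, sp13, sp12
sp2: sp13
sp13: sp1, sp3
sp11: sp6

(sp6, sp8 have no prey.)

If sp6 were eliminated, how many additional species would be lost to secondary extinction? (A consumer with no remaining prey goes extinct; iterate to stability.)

Remove sp6.
Round 1: sp11 (all prey gone) → extinct.
Round 2: sp9 (all prey gone) → extinct.
No further losses. Total secondary extinctions: 2.

2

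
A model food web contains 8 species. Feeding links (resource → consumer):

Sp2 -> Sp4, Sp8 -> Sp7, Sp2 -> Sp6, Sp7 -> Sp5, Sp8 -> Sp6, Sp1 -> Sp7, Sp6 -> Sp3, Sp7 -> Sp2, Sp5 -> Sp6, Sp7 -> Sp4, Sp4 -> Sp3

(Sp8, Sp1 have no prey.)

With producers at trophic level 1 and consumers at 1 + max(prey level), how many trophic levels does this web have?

5

Producers (level 1): Sp8, Sp1.
Sp8 → Sp7 → Sp2 → Sp6 → Sp3 gives Sp3 level 5.
No species has a prey at level 5, so no species reaches level 6.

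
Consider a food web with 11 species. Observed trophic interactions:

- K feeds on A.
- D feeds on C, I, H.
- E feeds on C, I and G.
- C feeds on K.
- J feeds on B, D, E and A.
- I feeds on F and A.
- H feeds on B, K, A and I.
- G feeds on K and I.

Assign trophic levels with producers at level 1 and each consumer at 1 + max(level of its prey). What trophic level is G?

Trophic level 3

F is a producer → level 1.
I eats F (level 1); other prey at levels: A 1 → level 2.
G eats I (level 2); other prey at levels: K 2 → level 3.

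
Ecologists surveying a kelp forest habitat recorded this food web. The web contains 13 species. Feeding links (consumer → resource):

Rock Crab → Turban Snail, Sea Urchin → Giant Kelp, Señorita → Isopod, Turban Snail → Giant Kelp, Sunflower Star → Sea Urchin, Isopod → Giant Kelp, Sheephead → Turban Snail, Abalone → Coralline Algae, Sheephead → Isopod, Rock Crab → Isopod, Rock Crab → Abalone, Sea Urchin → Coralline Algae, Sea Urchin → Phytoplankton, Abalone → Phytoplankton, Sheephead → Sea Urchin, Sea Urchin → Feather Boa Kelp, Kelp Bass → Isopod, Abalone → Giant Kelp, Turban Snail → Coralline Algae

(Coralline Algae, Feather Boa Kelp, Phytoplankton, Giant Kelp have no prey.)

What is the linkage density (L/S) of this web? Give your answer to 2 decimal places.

There are L = 19 links among S = 13 species.
L/S = 19/13 = 1.4615 ≈ 1.46.

L/S = 1.46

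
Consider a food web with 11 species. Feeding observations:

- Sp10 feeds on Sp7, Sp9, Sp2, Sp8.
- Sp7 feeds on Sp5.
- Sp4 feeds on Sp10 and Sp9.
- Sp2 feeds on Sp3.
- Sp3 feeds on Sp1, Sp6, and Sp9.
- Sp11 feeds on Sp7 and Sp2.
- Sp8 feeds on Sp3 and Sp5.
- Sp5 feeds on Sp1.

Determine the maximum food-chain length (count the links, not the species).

4 links

One longest chain: Sp1 → Sp5 → Sp8 → Sp10 → Sp4.
It has 5 species and 4 links.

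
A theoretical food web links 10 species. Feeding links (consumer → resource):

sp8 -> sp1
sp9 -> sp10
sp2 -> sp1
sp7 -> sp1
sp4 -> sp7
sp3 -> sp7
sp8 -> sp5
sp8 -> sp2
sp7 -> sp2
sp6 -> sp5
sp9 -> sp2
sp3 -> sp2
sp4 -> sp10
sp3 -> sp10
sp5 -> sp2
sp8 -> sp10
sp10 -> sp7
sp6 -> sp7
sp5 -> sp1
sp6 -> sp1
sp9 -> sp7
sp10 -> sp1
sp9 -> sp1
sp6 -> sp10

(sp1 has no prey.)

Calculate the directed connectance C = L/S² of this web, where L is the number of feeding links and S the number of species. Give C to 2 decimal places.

C = 0.24

The web has S = 10 species and L = 24 feeding links.
C = L / S² = 24 / 100 = 0.2400 ≈ 0.24.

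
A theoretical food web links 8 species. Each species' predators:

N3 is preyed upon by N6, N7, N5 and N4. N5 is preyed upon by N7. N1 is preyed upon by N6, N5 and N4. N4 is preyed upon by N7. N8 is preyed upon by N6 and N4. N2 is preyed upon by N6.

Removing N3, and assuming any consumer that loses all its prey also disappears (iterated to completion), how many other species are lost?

Remove N3.
Every predator of it retains at least one other prey: N5 still has N1; N4 still has N1, N8; N6 still has N2, N1, N8; N7 still has N5, N4.
No consumer loses all prey, so no secondary extinctions occur.

0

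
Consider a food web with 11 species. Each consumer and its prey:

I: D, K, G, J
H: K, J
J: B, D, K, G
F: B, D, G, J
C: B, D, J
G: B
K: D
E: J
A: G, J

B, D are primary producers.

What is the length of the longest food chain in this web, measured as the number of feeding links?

3 links

One longest chain: D → K → J → C.
It has 4 species and 3 links.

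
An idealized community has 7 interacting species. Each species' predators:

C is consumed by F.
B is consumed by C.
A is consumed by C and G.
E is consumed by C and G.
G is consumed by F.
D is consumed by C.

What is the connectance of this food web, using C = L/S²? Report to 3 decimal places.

C = 0.163

The web has S = 7 species and L = 8 feeding links.
C = L / S² = 8 / 49 = 0.1633 ≈ 0.163.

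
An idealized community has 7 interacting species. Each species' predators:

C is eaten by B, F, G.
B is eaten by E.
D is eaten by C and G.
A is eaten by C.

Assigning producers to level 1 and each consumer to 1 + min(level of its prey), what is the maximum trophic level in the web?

Producers (level 1): A, D.
Following each consumer down to its lowest-level prey: A → C → B → E (levels 1 through 4).
All prey of E (B 3) are at level 3 or above, so E is at level 1 + 3 = 4.
Every consumer has at least one prey at level 3 or below, so none exceeds level 4.

4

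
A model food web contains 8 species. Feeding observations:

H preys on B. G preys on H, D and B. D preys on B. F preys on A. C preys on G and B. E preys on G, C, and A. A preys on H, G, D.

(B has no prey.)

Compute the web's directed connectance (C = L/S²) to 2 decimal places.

The web has S = 8 species and L = 14 feeding links.
C = L / S² = 14 / 64 = 0.2188 ≈ 0.22.

C = 0.22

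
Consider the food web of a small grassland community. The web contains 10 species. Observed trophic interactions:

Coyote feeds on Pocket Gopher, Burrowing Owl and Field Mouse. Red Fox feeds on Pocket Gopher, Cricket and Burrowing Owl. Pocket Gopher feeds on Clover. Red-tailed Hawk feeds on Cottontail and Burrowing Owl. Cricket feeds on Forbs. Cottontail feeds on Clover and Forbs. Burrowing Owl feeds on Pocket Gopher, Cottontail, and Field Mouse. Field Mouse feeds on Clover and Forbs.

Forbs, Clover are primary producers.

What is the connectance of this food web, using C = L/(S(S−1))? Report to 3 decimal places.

The web has S = 10 species and L = 17 feeding links.
C = L / (S(S−1)) = 17 / 90 = 0.1889 ≈ 0.189.

C = 0.189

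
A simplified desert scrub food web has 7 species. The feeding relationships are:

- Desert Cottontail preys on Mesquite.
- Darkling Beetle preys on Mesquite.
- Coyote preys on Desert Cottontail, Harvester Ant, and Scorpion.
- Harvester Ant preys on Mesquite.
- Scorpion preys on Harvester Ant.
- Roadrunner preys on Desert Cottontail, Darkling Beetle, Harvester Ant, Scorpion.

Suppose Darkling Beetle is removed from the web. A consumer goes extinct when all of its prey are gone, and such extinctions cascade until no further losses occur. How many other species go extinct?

0

Remove Darkling Beetle.
Every predator of it retains at least one other prey: Roadrunner still has Harvester Ant, Desert Cottontail, Scorpion.
No consumer loses all prey, so no secondary extinctions occur.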